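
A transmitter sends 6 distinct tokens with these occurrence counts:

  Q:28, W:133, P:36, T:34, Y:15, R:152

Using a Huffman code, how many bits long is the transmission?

870

Build the Huffman tree bottom-up:
combine Y(15), Q(28) → 43
combine T(34), P(36) → 70
combine 43, 70 → 113
combine 113, W(133) → 246
combine R(152), 246 → 398
Total encoded bits = sum of merged weights = 43 + 70 + 113 + 246 + 398 = 870.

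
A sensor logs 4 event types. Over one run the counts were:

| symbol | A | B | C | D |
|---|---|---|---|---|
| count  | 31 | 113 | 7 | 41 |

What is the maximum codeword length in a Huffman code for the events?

3

Merge the two lowest-weight nodes at each step:
combine C(7), A(31) → 38
combine 38, D(41) → 79
combine 79, B(113) → 192
The first pair merged (C, A) ends up deepest, at depth 3.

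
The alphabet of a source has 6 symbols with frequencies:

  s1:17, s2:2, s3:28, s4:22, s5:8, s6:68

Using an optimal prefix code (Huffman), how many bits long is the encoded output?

Merge the two smallest weights repeatedly:
merge s2(2) and s5(8): 10
merge 10 and s1(17): 27
merge s4(22) and 27: 49
merge s3(28) and 49: 77
merge s6(68) and 77: 145
Total encoded bits = sum of merged weights = 10 + 27 + 49 + 77 + 145 = 308.

308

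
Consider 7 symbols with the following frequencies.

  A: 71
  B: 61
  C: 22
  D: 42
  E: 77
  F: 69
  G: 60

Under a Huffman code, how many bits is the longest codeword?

Merge the two lowest-weight nodes at each step:
combine C(22), D(42) → 64
combine G(60), B(61) → 121
combine 64, F(69) → 133
combine A(71), E(77) → 148
combine 121, 133 → 254
combine 148, 254 → 402
The rarest symbols sit at the bottom; the longest codeword is 4 bits.

4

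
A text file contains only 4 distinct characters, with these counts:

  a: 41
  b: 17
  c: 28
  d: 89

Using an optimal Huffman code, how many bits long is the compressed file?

Build the Huffman tree bottom-up:
b(17) + c(28) → 45
a(41) + 45 → 86
86 + d(89) → 175
Each symbol's bit-cost is frequency × depth; summing gives 306 bits (equivalently 45 + 86 + 175).

306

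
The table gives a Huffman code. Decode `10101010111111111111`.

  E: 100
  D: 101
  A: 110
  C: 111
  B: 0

DBDBCCCC

Read left to right; each codeword is recognised as soon as it completes (prefix code):
  101→D | 0→B | 101→D | 0→B | 111→C | 111→C | 111→C | 111→C
Decoded message: DBDBCCCC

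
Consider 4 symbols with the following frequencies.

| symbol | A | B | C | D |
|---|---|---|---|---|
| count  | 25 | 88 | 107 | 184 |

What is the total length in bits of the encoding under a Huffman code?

Build the Huffman tree bottom-up:
combine A(25), B(88) → 113
combine C(107), 113 → 220
combine D(184), 220 → 404
Each symbol's bit-cost is frequency × depth; summing gives 737 bits (equivalently 113 + 220 + 404).

737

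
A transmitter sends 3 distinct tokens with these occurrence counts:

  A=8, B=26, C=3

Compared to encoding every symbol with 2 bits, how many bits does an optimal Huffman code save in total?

Fixed-length: 2 bits × 37 symbols = 74 bits.
Huffman merges:
merge C(3) and A(8): 11
merge 11 and B(26): 37
Huffman total = 11 + 37 = 48 bits.
Saving = 74 − 48 = 26 bits.

26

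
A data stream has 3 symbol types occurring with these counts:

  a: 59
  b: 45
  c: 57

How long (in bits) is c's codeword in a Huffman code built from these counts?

Build the tree from the bottom:
combine b(45), c(57) → 102
combine a(59), 102 → 161
The subtree containing c is merged 2 times, so code length = 2.

2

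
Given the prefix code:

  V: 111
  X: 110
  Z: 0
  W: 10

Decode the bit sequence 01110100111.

ZVZWZV

Read left to right; each codeword is recognised as soon as it completes (prefix code):
  0→Z | 111→V | 0→Z | 10→W | 0→Z | 111→V
Decoded message: ZVZWZV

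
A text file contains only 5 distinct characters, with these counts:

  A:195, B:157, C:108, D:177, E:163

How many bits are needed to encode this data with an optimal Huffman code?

Merge the two smallest weights repeatedly:
merge C(108) and B(157): 265
merge E(163) and D(177): 340
merge A(195) and 265: 460
merge 340 and 460: 800
The encoded length is the sum of every internal node's weight: 265 + 340 + 460 + 800 = 1865 bits.

1865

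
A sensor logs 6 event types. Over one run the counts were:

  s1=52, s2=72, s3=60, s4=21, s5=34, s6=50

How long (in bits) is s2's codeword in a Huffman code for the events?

2

Repeatedly merge the two smallest:
s4(21) + s5(34) → 55
s6(50) + s1(52) → 102
55 + s3(60) → 115
s2(72) + 102 → 174
115 + 174 → 289
s2's leaf is at depth 2, giving a 2-bit codeword.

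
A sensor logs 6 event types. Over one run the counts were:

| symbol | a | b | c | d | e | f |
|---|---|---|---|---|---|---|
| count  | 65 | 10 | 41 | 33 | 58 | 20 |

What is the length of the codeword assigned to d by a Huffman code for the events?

3

Repeatedly merge the two smallest:
combine b(10), f(20) → 30
combine 30, d(33) → 63
combine c(41), e(58) → 99
combine 63, a(65) → 128
combine 99, 128 → 227
d sits 3 levels below the root, so its codeword is 3 bits.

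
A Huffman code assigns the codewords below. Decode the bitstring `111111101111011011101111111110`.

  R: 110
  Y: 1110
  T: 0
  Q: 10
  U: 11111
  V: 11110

Read left to right; each codeword is recognised as soon as it completes (prefix code):
  11111→U | 110→R | 11110→V | 110→R | 1110→Y | 11111→U | 11110→V
Decoded message: URVRYUV

URVRYUV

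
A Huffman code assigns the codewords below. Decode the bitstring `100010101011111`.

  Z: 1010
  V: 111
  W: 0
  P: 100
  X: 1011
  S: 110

PWZXV

Read left to right; each codeword is recognised as soon as it completes (prefix code):
  100→P | 0→W | 1010→Z | 1011→X | 111→V
Decoded message: PWZXV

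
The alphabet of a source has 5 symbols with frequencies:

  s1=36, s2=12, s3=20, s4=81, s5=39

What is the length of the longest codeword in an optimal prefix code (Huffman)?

4

Merge the two lowest-weight nodes at each step:
s2(12) + s3(20) → 32
32 + s1(36) → 68
s5(39) + 68 → 107
s4(81) + 107 → 188
Maximum depth reached is 4.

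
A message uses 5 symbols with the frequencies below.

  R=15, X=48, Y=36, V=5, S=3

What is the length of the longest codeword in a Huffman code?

Merge the two lowest-weight nodes at each step:
combine S(3), V(5) → 8
combine 8, R(15) → 23
combine 23, Y(36) → 59
combine X(48), 59 → 107
The rarest symbols sit at the bottom; the longest codeword is 4 bits.

4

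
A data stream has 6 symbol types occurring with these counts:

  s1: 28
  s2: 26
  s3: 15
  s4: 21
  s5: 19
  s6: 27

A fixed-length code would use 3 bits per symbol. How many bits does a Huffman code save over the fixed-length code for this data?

55

Fixed-length: 3 bits × 136 symbols = 408 bits.
Huffman merges:
combine s3(15), s5(19) → 34
combine s4(21), s2(26) → 47
combine s6(27), s1(28) → 55
combine 34, 47 → 81
combine 55, 81 → 136
Huffman total = 34 + 47 + 55 + 81 + 136 = 353 bits.
Saving = 408 − 353 = 55 bits.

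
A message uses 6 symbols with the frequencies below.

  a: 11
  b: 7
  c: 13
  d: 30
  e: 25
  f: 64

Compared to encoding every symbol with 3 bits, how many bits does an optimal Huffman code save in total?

Fixed-length: 3 bits × 150 symbols = 450 bits.
Huffman merges:
merge b(7) and a(11): 18
merge c(13) and 18: 31
merge e(25) and d(30): 55
merge 31 and 55: 86
merge f(64) and 86: 150
Huffman total = 18 + 31 + 55 + 86 + 150 = 340 bits.
Saving = 450 − 340 = 110 bits.

110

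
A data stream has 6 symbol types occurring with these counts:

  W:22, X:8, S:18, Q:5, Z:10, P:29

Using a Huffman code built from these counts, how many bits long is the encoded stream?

220

Merge the two smallest weights repeatedly:
combine Q(5), X(8) → 13
combine Z(10), 13 → 23
combine S(18), W(22) → 40
combine 23, P(29) → 52
combine 40, 52 → 92
Total encoded bits = sum of merged weights = 13 + 23 + 40 + 52 + 92 = 220.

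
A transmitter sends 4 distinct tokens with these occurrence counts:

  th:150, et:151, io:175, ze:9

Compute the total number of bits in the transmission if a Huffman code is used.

954

Build the Huffman tree bottom-up:
combine ze(9), th(150) → 159
combine et(151), 159 → 310
combine io(175), 310 → 485
The encoded length is the sum of every internal node's weight: 159 + 310 + 485 = 954 bits.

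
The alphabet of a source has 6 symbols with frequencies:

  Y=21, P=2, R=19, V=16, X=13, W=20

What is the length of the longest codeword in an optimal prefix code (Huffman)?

4

Merge the two lowest-weight nodes at each step:
combine P(2), X(13) → 15
combine 15, V(16) → 31
combine R(19), W(20) → 39
combine Y(21), 31 → 52
combine 39, 52 → 91
The first pair merged (P, X) ends up deepest, at depth 4.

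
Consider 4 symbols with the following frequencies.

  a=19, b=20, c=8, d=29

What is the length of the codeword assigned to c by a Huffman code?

Huffman merges, smallest pair first:
merge c(8) and a(19): 27
merge b(20) and 27: 47
merge d(29) and 47: 76
c sits 3 levels below the root, so its codeword is 3 bits.

3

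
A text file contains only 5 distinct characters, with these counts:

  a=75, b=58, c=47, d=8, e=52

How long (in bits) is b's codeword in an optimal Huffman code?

Repeatedly merge the two smallest:
combine d(8), c(47) → 55
combine e(52), 55 → 107
combine b(58), a(75) → 133
combine 107, 133 → 240
b sits 2 levels below the root, so its codeword is 2 bits.

2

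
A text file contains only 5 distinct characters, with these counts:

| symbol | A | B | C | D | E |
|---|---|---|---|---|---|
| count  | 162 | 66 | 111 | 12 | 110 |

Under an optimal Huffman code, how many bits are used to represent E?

2

Repeatedly merge the two smallest:
D(12) + B(66) → 78
78 + E(110) → 188
C(111) + A(162) → 273
188 + 273 → 461
E's leaf is at depth 2, giving a 2-bit codeword.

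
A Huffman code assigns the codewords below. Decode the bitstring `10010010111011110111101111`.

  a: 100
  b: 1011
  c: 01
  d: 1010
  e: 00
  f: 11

Read left to right; each codeword is recognised as soon as it completes (prefix code):
  100→a | 100→a | 1011→b | 1011→b | 11→f | 01→c | 11→f | 1011→b | 11→f
Decoded message: aabbfcfbf

aabbfcfbf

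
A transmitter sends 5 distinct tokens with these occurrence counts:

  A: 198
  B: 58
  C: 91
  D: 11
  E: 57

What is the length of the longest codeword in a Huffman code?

Merge the two lowest-weight nodes at each step:
merge D(11) and E(57): 68
merge B(58) and 68: 126
merge C(91) and 126: 217
merge A(198) and 217: 415
The first pair merged (D, E) ends up deepest, at depth 4.

4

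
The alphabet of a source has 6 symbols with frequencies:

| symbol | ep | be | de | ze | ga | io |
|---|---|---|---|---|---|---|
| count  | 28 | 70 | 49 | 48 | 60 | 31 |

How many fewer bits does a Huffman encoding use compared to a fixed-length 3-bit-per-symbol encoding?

130

Fixed-length: 3 bits × 286 symbols = 858 bits.
Huffman merges:
merge ep(28) and io(31): 59
merge ze(48) and de(49): 97
merge 59 and ga(60): 119
merge be(70) and 97: 167
merge 119 and 167: 286
Huffman total = 59 + 97 + 119 + 167 + 286 = 728 bits.
Saving = 858 − 728 = 130 bits.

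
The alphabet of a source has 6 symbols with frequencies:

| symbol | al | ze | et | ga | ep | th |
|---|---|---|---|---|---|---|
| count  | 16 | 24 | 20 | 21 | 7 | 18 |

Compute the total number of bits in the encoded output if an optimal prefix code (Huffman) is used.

273

Merge the two smallest weights repeatedly:
ep(7) + al(16) → 23
th(18) + et(20) → 38
ga(21) + 23 → 44
ze(24) + 38 → 62
44 + 62 → 106
Each symbol's bit-cost is frequency × depth; summing gives 273 bits (equivalently 23 + 38 + 44 + 62 + 106).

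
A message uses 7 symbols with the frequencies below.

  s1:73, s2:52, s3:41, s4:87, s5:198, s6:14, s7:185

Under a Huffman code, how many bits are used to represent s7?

Build the tree from the bottom:
combine s6(14), s3(41) → 55
combine s2(52), 55 → 107
combine s1(73), s4(87) → 160
combine 107, 160 → 267
combine s7(185), s5(198) → 383
combine 267, 383 → 650
s7 sits 2 levels below the root, so its codeword is 2 bits.

2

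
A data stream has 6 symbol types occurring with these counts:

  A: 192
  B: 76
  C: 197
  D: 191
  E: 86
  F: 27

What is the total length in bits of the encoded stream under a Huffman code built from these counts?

Build the Huffman tree bottom-up:
F(27) + B(76) → 103
E(86) + 103 → 189
189 + D(191) → 380
A(192) + C(197) → 389
380 + 389 → 769
Total encoded bits = sum of merged weights = 103 + 189 + 380 + 389 + 769 = 1830.

1830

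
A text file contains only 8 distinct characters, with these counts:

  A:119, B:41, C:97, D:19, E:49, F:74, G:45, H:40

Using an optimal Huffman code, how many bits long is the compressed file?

Merge the two smallest weights repeatedly:
merge D(19) and H(40): 59
merge B(41) and G(45): 86
merge E(49) and 59: 108
merge F(74) and 86: 160
merge C(97) and 108: 205
merge A(119) and 160: 279
merge 205 and 279: 484
Each symbol's bit-cost is frequency × depth; summing gives 1381 bits (equivalently 59 + 86 + 108 + 160 + 205 + 279 + 484).

1381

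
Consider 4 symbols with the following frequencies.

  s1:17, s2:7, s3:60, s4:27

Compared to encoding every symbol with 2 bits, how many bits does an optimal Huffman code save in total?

36

Fixed-length: 2 bits × 111 symbols = 222 bits.
Huffman merges:
merge s2(7) and s1(17): 24
merge 24 and s4(27): 51
merge 51 and s3(60): 111
Huffman total = 24 + 51 + 111 = 186 bits.
Saving = 222 − 186 = 36 bits.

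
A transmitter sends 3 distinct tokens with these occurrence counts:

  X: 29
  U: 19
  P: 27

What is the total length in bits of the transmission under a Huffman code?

Merge the two smallest weights repeatedly:
merge U(19) and P(27): 46
merge X(29) and 46: 75
The encoded length is the sum of every internal node's weight: 46 + 75 = 121 bits.

121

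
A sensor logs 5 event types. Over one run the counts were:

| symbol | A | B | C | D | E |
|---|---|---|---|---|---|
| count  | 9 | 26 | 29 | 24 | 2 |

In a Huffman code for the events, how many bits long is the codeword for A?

Repeatedly merge the two smallest:
merge E(2) and A(9): 11
merge 11 and D(24): 35
merge B(26) and C(29): 55
merge 35 and 55: 90
A sits 3 levels below the root, so its codeword is 3 bits.

3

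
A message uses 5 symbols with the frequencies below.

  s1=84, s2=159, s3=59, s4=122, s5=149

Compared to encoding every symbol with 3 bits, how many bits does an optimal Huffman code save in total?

Fixed-length: 3 bits × 573 symbols = 1719 bits.
Huffman merges:
combine s3(59), s1(84) → 143
combine s4(122), 143 → 265
combine s5(149), s2(159) → 308
combine 265, 308 → 573
Huffman total = 143 + 265 + 308 + 573 = 1289 bits.
Saving = 1719 − 1289 = 430 bits.

430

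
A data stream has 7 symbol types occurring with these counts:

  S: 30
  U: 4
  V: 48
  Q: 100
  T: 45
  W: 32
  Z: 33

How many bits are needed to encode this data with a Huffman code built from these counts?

Build the Huffman tree bottom-up:
merge U(4) and S(30): 34
merge W(32) and Z(33): 65
merge 34 and T(45): 79
merge V(48) and 65: 113
merge 79 and Q(100): 179
merge 113 and 179: 292
Total encoded bits = sum of merged weights = 34 + 65 + 79 + 113 + 179 + 292 = 762.

762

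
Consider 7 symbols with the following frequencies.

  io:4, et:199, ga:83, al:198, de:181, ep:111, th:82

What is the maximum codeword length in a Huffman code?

Merge the two lowest-weight nodes at each step:
io(4) + th(82) → 86
ga(83) + 86 → 169
ep(111) + 169 → 280
de(181) + al(198) → 379
et(199) + 280 → 479
379 + 479 → 858
The first pair merged (io, th) ends up deepest, at depth 5.

5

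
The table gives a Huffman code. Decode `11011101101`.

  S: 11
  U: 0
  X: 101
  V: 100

SUSXX

Read left to right; each codeword is recognised as soon as it completes (prefix code):
  11→S | 0→U | 11→S | 101→X | 101→X
Decoded message: SUSXX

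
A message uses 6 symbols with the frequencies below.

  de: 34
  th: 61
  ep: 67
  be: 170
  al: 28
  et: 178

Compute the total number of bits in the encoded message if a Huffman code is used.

1261

Build the Huffman tree bottom-up:
combine al(28), de(34) → 62
combine th(61), 62 → 123
combine ep(67), 123 → 190
combine be(170), et(178) → 348
combine 190, 348 → 538
Total encoded bits = sum of merged weights = 62 + 123 + 190 + 348 + 538 = 1261.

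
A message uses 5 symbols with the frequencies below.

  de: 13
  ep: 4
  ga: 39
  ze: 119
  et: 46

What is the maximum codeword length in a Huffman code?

Merge the two lowest-weight nodes at each step:
ep(4) + de(13) → 17
17 + ga(39) → 56
et(46) + 56 → 102
102 + ze(119) → 221
The first pair merged (ep, de) ends up deepest, at depth 4.

4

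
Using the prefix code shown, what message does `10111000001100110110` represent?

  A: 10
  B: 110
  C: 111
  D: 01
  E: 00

ACEEDADAB

Read left to right; each codeword is recognised as soon as it completes (prefix code):
  10→A | 111→C | 00→E | 00→E | 01→D | 10→A | 01→D | 10→A | 110→B
Decoded message: ACEEDADAB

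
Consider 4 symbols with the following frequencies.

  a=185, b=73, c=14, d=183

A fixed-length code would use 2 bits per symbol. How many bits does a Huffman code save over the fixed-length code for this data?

Fixed-length: 2 bits × 455 symbols = 910 bits.
Huffman merges:
combine c(14), b(73) → 87
combine 87, d(183) → 270
combine a(185), 270 → 455
Huffman total = 87 + 270 + 455 = 812 bits.
Saving = 910 − 812 = 98 bits.

98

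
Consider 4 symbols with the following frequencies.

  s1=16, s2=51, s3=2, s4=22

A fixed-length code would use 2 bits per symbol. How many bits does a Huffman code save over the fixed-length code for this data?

33

Fixed-length: 2 bits × 91 symbols = 182 bits.
Huffman merges:
combine s3(2), s1(16) → 18
combine 18, s4(22) → 40
combine 40, s2(51) → 91
Huffman total = 18 + 40 + 91 = 149 bits.
Saving = 182 − 149 = 33 bits.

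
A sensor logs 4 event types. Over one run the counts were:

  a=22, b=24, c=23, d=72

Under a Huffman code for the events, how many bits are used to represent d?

Build the tree from the bottom:
a(22) + c(23) → 45
b(24) + 45 → 69
69 + d(72) → 141
d sits one level below the root: a 1-bit codeword.

1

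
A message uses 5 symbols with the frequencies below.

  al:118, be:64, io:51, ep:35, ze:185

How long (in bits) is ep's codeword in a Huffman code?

Huffman merges, smallest pair first:
combine ep(35), io(51) → 86
combine be(64), 86 → 150
combine al(118), 150 → 268
combine ze(185), 268 → 453
ep sits 4 levels below the root, so its codeword is 4 bits.

4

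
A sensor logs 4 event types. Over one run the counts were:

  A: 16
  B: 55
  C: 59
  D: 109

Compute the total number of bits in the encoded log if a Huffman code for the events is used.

Greedily combine the two least-frequent nodes:
A(16) + B(55) → 71
C(59) + 71 → 130
D(109) + 130 → 239
The encoded length is the sum of every internal node's weight: 71 + 130 + 239 = 440 bits.

440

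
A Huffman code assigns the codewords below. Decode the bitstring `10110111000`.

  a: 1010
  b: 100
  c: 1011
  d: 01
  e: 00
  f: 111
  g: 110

Read left to right; each codeword is recognised as soon as it completes (prefix code):
  1011→c | 01→d | 110→g | 00→e
Decoded message: cdge

cdge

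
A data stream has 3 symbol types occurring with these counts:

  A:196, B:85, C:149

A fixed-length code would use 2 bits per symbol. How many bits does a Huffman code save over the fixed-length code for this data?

Fixed-length: 2 bits × 430 symbols = 860 bits.
Huffman merges:
merge B(85) and C(149): 234
merge A(196) and 234: 430
Huffman total = 234 + 430 = 664 bits.
Saving = 860 − 664 = 196 bits.

196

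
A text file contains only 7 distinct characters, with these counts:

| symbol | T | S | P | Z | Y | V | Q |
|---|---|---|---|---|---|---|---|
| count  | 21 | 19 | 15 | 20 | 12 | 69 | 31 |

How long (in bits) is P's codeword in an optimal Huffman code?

4

Huffman merges, smallest pair first:
Y(12) + P(15) → 27
S(19) + Z(20) → 39
T(21) + 27 → 48
Q(31) + 39 → 70
48 + V(69) → 117
70 + 117 → 187
P's leaf is at depth 4, giving a 4-bit codeword.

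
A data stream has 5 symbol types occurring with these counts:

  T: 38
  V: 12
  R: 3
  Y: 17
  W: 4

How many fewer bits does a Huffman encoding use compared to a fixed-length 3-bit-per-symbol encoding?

86

Fixed-length: 3 bits × 74 symbols = 222 bits.
Huffman merges:
combine R(3), W(4) → 7
combine 7, V(12) → 19
combine Y(17), 19 → 36
combine 36, T(38) → 74
Huffman total = 7 + 19 + 36 + 74 = 136 bits.
Saving = 222 − 136 = 86 bits.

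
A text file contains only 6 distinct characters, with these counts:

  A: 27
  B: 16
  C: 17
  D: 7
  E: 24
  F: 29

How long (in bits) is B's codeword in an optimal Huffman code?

Repeatedly merge the two smallest:
combine D(7), B(16) → 23
combine C(17), 23 → 40
combine E(24), A(27) → 51
combine F(29), 40 → 69
combine 51, 69 → 120
B's leaf is at depth 4, giving a 4-bit codeword.

4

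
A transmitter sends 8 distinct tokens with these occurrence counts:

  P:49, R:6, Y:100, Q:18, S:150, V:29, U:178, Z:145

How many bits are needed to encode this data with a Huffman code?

1731

Build the Huffman tree bottom-up:
merge R(6) and Q(18): 24
merge 24 and V(29): 53
merge P(49) and 53: 102
merge Y(100) and 102: 202
merge Z(145) and S(150): 295
merge U(178) and 202: 380
merge 295 and 380: 675
Total encoded bits = sum of merged weights = 24 + 53 + 102 + 202 + 295 + 380 + 675 = 1731.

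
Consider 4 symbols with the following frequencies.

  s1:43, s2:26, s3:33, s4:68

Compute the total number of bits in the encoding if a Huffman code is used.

331

Build the Huffman tree bottom-up:
combine s2(26), s3(33) → 59
combine s1(43), 59 → 102
combine s4(68), 102 → 170
Total encoded bits = sum of merged weights = 59 + 102 + 170 = 331.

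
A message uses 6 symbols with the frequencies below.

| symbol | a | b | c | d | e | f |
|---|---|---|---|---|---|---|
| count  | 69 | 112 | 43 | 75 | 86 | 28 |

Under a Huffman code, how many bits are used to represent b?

2

Build the tree from the bottom:
merge f(28) and c(43): 71
merge a(69) and 71: 140
merge d(75) and e(86): 161
merge b(112) and 140: 252
merge 161 and 252: 413
b's leaf is at depth 2, giving a 2-bit codeword.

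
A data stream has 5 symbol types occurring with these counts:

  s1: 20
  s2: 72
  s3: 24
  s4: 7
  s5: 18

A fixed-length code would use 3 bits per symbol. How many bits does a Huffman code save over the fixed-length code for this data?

Fixed-length: 3 bits × 141 symbols = 423 bits.
Huffman merges:
s4(7) + s5(18) → 25
s1(20) + s3(24) → 44
25 + 44 → 69
69 + s2(72) → 141
Huffman total = 25 + 44 + 69 + 141 = 279 bits.
Saving = 423 − 279 = 144 bits.

144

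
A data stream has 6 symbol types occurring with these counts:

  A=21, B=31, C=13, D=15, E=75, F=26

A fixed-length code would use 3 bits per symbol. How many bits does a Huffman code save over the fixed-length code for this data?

122

Fixed-length: 3 bits × 181 symbols = 543 bits.
Huffman merges:
combine C(13), D(15) → 28
combine A(21), F(26) → 47
combine 28, B(31) → 59
combine 47, 59 → 106
combine E(75), 106 → 181
Huffman total = 28 + 47 + 59 + 106 + 181 = 421 bits.
Saving = 543 − 421 = 122 bits.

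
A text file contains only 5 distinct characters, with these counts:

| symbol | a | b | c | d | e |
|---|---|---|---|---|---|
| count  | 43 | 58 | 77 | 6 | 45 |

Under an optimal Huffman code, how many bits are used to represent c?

Repeatedly merge the two smallest:
combine d(6), a(43) → 49
combine e(45), 49 → 94
combine b(58), c(77) → 135
combine 94, 135 → 229
c sits 2 levels below the root, so its codeword is 2 bits.

2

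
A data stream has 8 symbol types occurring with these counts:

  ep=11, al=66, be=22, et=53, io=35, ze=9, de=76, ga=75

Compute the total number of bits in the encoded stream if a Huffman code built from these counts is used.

Build the Huffman tree bottom-up:
merge ze(9) and ep(11): 20
merge 20 and be(22): 42
merge io(35) and 42: 77
merge et(53) and al(66): 119
merge ga(75) and de(76): 151
merge 77 and 119: 196
merge 151 and 196: 347
Total encoded bits = sum of merged weights = 20 + 42 + 77 + 119 + 151 + 196 + 347 = 952.

952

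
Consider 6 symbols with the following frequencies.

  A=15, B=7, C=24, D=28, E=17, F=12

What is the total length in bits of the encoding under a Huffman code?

Build the Huffman tree bottom-up:
combine B(7), F(12) → 19
combine A(15), E(17) → 32
combine 19, C(24) → 43
combine D(28), 32 → 60
combine 43, 60 → 103
Each symbol's bit-cost is frequency × depth; summing gives 257 bits (equivalently 19 + 32 + 43 + 60 + 103).

257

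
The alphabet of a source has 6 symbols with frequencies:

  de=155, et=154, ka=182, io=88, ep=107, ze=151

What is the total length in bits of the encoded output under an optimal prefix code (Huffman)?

Merge the two smallest weights repeatedly:
merge io(88) and ep(107): 195
merge ze(151) and et(154): 305
merge de(155) and ka(182): 337
merge 195 and 305: 500
merge 337 and 500: 837
The encoded length is the sum of every internal node's weight: 195 + 305 + 337 + 500 + 837 = 2174 bits.

2174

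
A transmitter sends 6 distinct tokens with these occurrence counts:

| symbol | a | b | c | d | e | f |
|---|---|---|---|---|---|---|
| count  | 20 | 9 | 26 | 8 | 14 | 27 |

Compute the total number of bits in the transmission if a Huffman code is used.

Build the Huffman tree bottom-up:
merge d(8) and b(9): 17
merge e(14) and 17: 31
merge a(20) and c(26): 46
merge f(27) and 31: 58
merge 46 and 58: 104
Each symbol's bit-cost is frequency × depth; summing gives 256 bits (equivalently 17 + 31 + 46 + 58 + 104).

256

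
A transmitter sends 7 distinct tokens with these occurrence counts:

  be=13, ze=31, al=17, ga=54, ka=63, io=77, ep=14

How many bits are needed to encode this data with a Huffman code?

Merge the two smallest weights repeatedly:
combine be(13), ep(14) → 27
combine al(17), 27 → 44
combine ze(31), 44 → 75
combine ga(54), ka(63) → 117
combine 75, io(77) → 152
combine 117, 152 → 269
The encoded length is the sum of every internal node's weight: 27 + 44 + 75 + 117 + 152 + 269 = 684 bits.

684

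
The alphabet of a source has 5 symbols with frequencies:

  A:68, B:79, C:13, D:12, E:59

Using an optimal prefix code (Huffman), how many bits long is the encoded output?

487

Merge the two smallest weights repeatedly:
combine D(12), C(13) → 25
combine 25, E(59) → 84
combine A(68), B(79) → 147
combine 84, 147 → 231
The encoded length is the sum of every internal node's weight: 25 + 84 + 147 + 231 = 487 bits.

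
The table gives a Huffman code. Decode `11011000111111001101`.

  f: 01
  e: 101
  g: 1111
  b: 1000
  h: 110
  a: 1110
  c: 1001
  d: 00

Read left to right; each codeword is recognised as soon as it completes (prefix code):
  110→h | 110→h | 00→d | 1111→g | 110→h | 01→f | 101→e
Decoded message: hhdghfe

hhdghfe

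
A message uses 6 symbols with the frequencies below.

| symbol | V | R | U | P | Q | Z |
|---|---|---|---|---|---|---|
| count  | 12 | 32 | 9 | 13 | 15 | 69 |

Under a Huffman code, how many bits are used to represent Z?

Huffman merges, smallest pair first:
merge U(9) and V(12): 21
merge P(13) and Q(15): 28
merge 21 and 28: 49
merge R(32) and 49: 81
merge Z(69) and 81: 150
Z is merged only at the final step, so code length = 1.

1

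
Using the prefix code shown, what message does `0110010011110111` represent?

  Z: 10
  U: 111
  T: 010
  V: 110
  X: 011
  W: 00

XWZXVU

Read left to right; each codeword is recognised as soon as it completes (prefix code):
  011→X | 00→W | 10→Z | 011→X | 110→V | 111→U
Decoded message: XWZXVU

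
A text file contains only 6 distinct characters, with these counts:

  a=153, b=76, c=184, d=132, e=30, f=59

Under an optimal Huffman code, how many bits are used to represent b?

3

Huffman merges, smallest pair first:
merge e(30) and f(59): 89
merge b(76) and 89: 165
merge d(132) and a(153): 285
merge 165 and c(184): 349
merge 285 and 349: 634
b's leaf is at depth 3, giving a 3-bit codeword.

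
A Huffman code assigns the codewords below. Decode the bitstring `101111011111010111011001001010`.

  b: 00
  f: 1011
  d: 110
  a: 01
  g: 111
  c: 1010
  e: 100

fdgdffbec

Read left to right; each codeword is recognised as soon as it completes (prefix code):
  1011→f | 110→d | 111→g | 110→d | 1011→f | 1011→f | 00→b | 100→e | 1010→c
Decoded message: fdgdffbec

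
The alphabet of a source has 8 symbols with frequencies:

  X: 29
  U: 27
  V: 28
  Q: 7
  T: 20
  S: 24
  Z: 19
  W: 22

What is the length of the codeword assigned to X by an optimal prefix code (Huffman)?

2

Build the tree from the bottom:
merge Q(7) and Z(19): 26
merge T(20) and W(22): 42
merge S(24) and 26: 50
merge U(27) and V(28): 55
merge X(29) and 42: 71
merge 50 and 55: 105
merge 71 and 105: 176
X sits 2 levels below the root, so its codeword is 2 bits.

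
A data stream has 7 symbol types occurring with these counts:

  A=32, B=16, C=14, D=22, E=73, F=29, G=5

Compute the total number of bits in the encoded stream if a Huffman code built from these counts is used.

Merge the two smallest weights repeatedly:
merge G(5) and C(14): 19
merge B(16) and 19: 35
merge D(22) and F(29): 51
merge A(32) and 35: 67
merge 51 and 67: 118
merge E(73) and 118: 191
The encoded length is the sum of every internal node's weight: 19 + 35 + 51 + 67 + 118 + 191 = 481 bits.

481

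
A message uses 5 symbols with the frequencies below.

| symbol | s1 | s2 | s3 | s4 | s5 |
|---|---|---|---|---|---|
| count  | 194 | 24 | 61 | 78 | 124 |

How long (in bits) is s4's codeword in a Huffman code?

3

Huffman merges, smallest pair first:
merge s2(24) and s3(61): 85
merge s4(78) and 85: 163
merge s5(124) and 163: 287
merge s1(194) and 287: 481
s4's leaf is at depth 3, giving a 3-bit codeword.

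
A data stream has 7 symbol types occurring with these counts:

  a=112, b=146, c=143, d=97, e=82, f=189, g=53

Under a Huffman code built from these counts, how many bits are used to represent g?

4

Build the tree from the bottom:
merge g(53) and e(82): 135
merge d(97) and a(112): 209
merge 135 and c(143): 278
merge b(146) and f(189): 335
merge 209 and 278: 487
merge 335 and 487: 822
The subtree containing g is merged 4 times, so code length = 4.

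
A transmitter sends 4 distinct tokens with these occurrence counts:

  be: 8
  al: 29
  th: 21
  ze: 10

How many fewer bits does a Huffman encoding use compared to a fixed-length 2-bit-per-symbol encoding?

11

Fixed-length: 2 bits × 68 symbols = 136 bits.
Huffman merges:
be(8) + ze(10) → 18
18 + th(21) → 39
al(29) + 39 → 68
Huffman total = 18 + 39 + 68 = 125 bits.
Saving = 136 − 125 = 11 bits.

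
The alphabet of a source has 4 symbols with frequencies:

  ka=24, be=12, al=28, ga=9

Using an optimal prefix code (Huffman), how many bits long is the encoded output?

Build the Huffman tree bottom-up:
combine ga(9), be(12) → 21
combine 21, ka(24) → 45
combine al(28), 45 → 73
The encoded length is the sum of every internal node's weight: 21 + 45 + 73 = 139 bits.

139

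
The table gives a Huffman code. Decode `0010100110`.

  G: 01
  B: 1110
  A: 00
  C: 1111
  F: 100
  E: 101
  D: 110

AEAD

Read left to right; each codeword is recognised as soon as it completes (prefix code):
  00→A | 101→E | 00→A | 110→D
Decoded message: AEAD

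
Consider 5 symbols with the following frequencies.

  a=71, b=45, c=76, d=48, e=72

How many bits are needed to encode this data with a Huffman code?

717

Greedily combine the two least-frequent nodes:
b(45) + d(48) → 93
a(71) + e(72) → 143
c(76) + 93 → 169
143 + 169 → 312
The encoded length is the sum of every internal node's weight: 93 + 143 + 169 + 312 = 717 bits.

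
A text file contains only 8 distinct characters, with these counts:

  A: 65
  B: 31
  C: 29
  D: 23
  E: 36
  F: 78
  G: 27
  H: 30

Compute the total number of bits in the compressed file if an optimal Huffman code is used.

Build the Huffman tree bottom-up:
D(23) + G(27) → 50
C(29) + H(30) → 59
B(31) + E(36) → 67
50 + 59 → 109
A(65) + 67 → 132
F(78) + 109 → 187
132 + 187 → 319
The encoded length is the sum of every internal node's weight: 50 + 59 + 67 + 109 + 132 + 187 + 319 = 923 bits.

923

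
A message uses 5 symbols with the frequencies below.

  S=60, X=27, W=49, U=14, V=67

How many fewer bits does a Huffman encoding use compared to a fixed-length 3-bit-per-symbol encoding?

176

Fixed-length: 3 bits × 217 symbols = 651 bits.
Huffman merges:
combine U(14), X(27) → 41
combine 41, W(49) → 90
combine S(60), V(67) → 127
combine 90, 127 → 217
Huffman total = 41 + 90 + 127 + 217 = 475 bits.
Saving = 651 − 475 = 176 bits.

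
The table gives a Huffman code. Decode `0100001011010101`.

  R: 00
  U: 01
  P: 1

URRPUPUUU

Read left to right; each codeword is recognised as soon as it completes (prefix code):
  01→U | 00→R | 00→R | 1→P | 01→U | 1→P | 01→U | 01→U | 01→U
Decoded message: URRPUPUUU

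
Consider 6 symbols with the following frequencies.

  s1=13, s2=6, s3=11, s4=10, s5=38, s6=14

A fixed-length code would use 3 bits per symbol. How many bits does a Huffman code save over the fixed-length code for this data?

Fixed-length: 3 bits × 92 symbols = 276 bits.
Huffman merges:
combine s2(6), s4(10) → 16
combine s3(11), s1(13) → 24
combine s6(14), 16 → 30
combine 24, 30 → 54
combine s5(38), 54 → 92
Huffman total = 16 + 24 + 30 + 54 + 92 = 216 bits.
Saving = 276 − 216 = 60 bits.

60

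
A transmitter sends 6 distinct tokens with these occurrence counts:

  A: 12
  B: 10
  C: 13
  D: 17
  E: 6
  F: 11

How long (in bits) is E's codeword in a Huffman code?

Build the tree from the bottom:
E(6) + B(10) → 16
F(11) + A(12) → 23
C(13) + 16 → 29
D(17) + 23 → 40
29 + 40 → 69
E sits 3 levels below the root, so its codeword is 3 bits.

3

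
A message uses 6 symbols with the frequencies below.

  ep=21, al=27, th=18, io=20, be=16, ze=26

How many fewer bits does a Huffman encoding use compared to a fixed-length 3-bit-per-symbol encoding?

53

Fixed-length: 3 bits × 128 symbols = 384 bits.
Huffman merges:
be(16) + th(18) → 34
io(20) + ep(21) → 41
ze(26) + al(27) → 53
34 + 41 → 75
53 + 75 → 128
Huffman total = 34 + 41 + 53 + 75 + 128 = 331 bits.
Saving = 384 − 331 = 53 bits.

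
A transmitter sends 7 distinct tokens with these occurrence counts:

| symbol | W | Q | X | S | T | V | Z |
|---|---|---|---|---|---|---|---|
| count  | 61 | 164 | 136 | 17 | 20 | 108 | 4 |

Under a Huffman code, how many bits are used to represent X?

2

Build the tree from the bottom:
Z(4) + S(17) → 21
T(20) + 21 → 41
41 + W(61) → 102
102 + V(108) → 210
X(136) + Q(164) → 300
210 + 300 → 510
X's leaf is at depth 2, giving a 2-bit codeword.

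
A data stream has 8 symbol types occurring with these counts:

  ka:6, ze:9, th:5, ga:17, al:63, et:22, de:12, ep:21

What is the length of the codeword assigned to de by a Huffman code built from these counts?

Repeatedly merge the two smallest:
combine th(5), ka(6) → 11
combine ze(9), 11 → 20
combine de(12), ga(17) → 29
combine 20, ep(21) → 41
combine et(22), 29 → 51
combine 41, 51 → 92
combine al(63), 92 → 155
de's leaf is at depth 4, giving a 4-bit codeword.

4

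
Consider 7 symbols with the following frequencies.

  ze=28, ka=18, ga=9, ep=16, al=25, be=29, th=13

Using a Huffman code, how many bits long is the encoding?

Build the Huffman tree bottom-up:
combine ga(9), th(13) → 22
combine ep(16), ka(18) → 34
combine 22, al(25) → 47
combine ze(28), be(29) → 57
combine 34, 47 → 81
combine 57, 81 → 138
Each symbol's bit-cost is frequency × depth; summing gives 379 bits (equivalently 22 + 34 + 47 + 57 + 81 + 138).

379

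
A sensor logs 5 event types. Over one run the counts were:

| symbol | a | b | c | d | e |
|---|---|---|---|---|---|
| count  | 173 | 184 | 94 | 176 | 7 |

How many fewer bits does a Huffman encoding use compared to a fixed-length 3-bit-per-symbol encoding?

533

Fixed-length: 3 bits × 634 symbols = 1902 bits.
Huffman merges:
e(7) + c(94) → 101
101 + a(173) → 274
d(176) + b(184) → 360
274 + 360 → 634
Huffman total = 101 + 274 + 360 + 634 = 1369 bits.
Saving = 1902 − 1369 = 533 bits.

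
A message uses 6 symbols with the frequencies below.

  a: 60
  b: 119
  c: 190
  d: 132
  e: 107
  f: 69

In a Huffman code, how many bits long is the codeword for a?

Huffman merges, smallest pair first:
a(60) + f(69) → 129
e(107) + b(119) → 226
129 + d(132) → 261
c(190) + 226 → 416
261 + 416 → 677
a's leaf is at depth 3, giving a 3-bit codeword.

3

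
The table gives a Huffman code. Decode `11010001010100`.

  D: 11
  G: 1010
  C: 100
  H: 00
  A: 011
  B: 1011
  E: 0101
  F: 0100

Read left to right; each codeword is recognised as soon as it completes (prefix code):
  11→D | 0100→F | 0101→E | 0100→F
Decoded message: DFEF

DFEF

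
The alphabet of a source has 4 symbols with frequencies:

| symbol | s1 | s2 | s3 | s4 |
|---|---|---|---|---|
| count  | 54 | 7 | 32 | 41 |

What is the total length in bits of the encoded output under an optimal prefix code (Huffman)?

253

Greedily combine the two least-frequent nodes:
combine s2(7), s3(32) → 39
combine 39, s4(41) → 80
combine s1(54), 80 → 134
Total encoded bits = sum of merged weights = 39 + 80 + 134 = 253.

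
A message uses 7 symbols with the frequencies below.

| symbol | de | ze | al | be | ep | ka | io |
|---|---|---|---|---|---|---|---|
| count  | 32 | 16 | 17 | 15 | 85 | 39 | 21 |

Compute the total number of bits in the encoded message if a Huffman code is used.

Merge the two smallest weights repeatedly:
merge be(15) and ze(16): 31
merge al(17) and io(21): 38
merge 31 and de(32): 63
merge 38 and ka(39): 77
merge 63 and 77: 140
merge ep(85) and 140: 225
Total encoded bits = sum of merged weights = 31 + 38 + 63 + 77 + 140 + 225 = 574.

574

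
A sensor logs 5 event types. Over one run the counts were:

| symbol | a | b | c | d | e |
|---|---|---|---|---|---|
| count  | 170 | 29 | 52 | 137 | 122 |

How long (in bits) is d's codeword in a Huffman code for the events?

2

Build the tree from the bottom:
b(29) + c(52) → 81
81 + e(122) → 203
d(137) + a(170) → 307
203 + 307 → 510
d's leaf is at depth 2, giving a 2-bit codeword.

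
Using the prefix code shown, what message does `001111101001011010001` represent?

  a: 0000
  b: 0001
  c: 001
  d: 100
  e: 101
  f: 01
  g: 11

Read left to right; each codeword is recognised as soon as it completes (prefix code):
  001→c | 11→g | 11→g | 01→f | 001→c | 01→f | 101→e | 0001→b
Decoded message: cggfcfeb

cggfcfeb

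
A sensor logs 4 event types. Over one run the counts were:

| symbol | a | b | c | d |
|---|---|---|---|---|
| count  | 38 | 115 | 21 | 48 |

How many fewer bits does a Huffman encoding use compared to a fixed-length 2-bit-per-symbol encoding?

Fixed-length: 2 bits × 222 symbols = 444 bits.
Huffman merges:
combine c(21), a(38) → 59
combine d(48), 59 → 107
combine 107, b(115) → 222
Huffman total = 59 + 107 + 222 = 388 bits.
Saving = 444 − 388 = 56 bits.

56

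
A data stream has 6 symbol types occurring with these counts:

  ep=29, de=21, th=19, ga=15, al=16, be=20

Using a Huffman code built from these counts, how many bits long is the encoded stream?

310

Build the Huffman tree bottom-up:
combine ga(15), al(16) → 31
combine th(19), be(20) → 39
combine de(21), ep(29) → 50
combine 31, 39 → 70
combine 50, 70 → 120
Each symbol's bit-cost is frequency × depth; summing gives 310 bits (equivalently 31 + 39 + 50 + 70 + 120).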